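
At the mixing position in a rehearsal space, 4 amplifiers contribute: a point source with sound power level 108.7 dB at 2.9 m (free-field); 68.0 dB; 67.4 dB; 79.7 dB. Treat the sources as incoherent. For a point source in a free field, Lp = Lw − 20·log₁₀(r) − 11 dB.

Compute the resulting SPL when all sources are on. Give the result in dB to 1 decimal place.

Source at 2.9 m: Lp = 108.7 − 20·log₁₀(2.9) − 11 = 88.5 dB.
Σ 10^(Lᵢ/10) = 8.131e+08.
Back to dB: 10·log₁₀ Σ = 89.1 dB.

89.1 dB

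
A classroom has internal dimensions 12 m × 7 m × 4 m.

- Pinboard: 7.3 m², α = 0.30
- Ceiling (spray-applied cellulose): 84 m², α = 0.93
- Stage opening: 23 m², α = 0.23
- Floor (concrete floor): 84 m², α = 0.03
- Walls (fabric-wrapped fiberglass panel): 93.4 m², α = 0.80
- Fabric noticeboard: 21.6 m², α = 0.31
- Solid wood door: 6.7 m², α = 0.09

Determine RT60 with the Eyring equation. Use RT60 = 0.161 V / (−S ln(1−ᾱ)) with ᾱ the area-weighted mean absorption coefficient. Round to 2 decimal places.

0.22 sec

S = Σ Sᵢ = 320.0 m².
Σ(Sᵢαᵢ) = 7.3×0.30 + 84×0.93 + 23×0.23 + 84×0.03 + 93.4×0.80 + 21.6×0.31 + 6.7×0.09 = 170.139.
Mean coefficient ᾱ = A/S = 0.5317.
Eyring denominator: −S ln(1−ᾱ) = 242.767.
V = 12 × 7 × 4 = 336 m³.
T = 0.161·V/[−S·ln(1−ᾱ)] = 0.161·336/242.767 = 0.22 s.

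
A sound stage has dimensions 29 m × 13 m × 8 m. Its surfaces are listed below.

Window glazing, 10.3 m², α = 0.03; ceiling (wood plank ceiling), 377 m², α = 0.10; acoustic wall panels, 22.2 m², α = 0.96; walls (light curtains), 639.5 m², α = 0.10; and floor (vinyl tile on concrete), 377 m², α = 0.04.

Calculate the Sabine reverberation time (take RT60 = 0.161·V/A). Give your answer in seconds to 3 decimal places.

Total absorption A = 10.3*0.03 + 377*0.10 + 22.2*0.96 + 639.5*0.10 + 377*0.04
  = 0.309 + 37.700 + 21.312 + 63.950 + 15.080 = 138.351 m² sabins.
V = 29·13·8 = 3016 m³.
RT60 = 0.161 · V / A = 0.161 × 3016 / 138.351 = 3.510 s.

3.510 seconds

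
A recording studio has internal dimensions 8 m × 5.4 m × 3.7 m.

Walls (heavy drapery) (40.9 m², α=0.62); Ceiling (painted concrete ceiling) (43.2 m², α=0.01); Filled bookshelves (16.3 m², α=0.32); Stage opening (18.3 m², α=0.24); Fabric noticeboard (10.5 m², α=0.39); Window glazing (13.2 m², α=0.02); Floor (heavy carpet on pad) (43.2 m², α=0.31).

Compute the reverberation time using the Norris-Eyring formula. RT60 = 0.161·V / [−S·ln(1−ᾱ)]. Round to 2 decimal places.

0.41 sec

Total surface area S = 40.9 + 43.2 + 16.3 + 18.3 + 10.5 + 13.2 + 43.2 = 185.6 m².
Absorption A = 40.9×0.62 + 43.2×0.01 + 16.3×0.32 + 18.3×0.24 + 10.5×0.39 + 13.2×0.02 + 43.2×0.31 = 53.149 sabins.
Mean coefficient ᾱ = A/S = 0.2864.
Eyring denominator: −S ln(1−ᾱ) = 62.628.
V = 8 × 5.4 × 3.7 = 159.84 m³.
T = 0.161·V/[−S·ln(1−ᾱ)] = 0.161·159.84/62.628 = 0.41 s.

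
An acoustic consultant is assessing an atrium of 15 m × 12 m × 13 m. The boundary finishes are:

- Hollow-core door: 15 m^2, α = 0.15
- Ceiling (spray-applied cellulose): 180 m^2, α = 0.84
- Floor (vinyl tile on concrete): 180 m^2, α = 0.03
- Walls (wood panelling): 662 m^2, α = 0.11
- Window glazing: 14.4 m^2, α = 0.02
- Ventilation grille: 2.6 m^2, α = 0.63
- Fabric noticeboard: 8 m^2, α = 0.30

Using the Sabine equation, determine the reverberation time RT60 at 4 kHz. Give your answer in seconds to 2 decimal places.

A = Σ Sᵢαᵢ = 15·0.15 + 180·0.84 + 180·0.03 + 662·0.11 + 14.4·0.02 + 2.6·0.63 + 8·0.30 = 235.996 sabins.
Volume V = 15 × 12 × 13 = 2340 m³.
Sabine: RT60 = 0.161 × 2340 / 235.996 = 1.60 s.

1.60 s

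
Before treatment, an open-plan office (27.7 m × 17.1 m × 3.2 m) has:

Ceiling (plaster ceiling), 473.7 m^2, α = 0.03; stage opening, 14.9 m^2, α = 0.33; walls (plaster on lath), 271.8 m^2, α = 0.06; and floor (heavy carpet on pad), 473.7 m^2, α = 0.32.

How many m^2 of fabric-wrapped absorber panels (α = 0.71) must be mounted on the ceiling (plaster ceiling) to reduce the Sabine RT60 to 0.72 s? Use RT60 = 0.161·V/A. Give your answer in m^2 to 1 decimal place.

A₁ = Σ Sᵢαᵢ = 473.7*0.03 + 14.9*0.33 + 271.8*0.06 + 473.7*0.32 = 187.020 sabins.
V = 1515.744 m³. Target absorption A₂ = 0.161 × 1515.744 / 0.72 = 338.937 sabins.
ΔA needed = 338.937 − 187.020 = 151.917 sabins.
Net gain per m^2: Δα = 0.71 − 0.03 = 0.68.
Area = ΔA/Δα = 151.917/0.68 = 223.4 m^2.

223.4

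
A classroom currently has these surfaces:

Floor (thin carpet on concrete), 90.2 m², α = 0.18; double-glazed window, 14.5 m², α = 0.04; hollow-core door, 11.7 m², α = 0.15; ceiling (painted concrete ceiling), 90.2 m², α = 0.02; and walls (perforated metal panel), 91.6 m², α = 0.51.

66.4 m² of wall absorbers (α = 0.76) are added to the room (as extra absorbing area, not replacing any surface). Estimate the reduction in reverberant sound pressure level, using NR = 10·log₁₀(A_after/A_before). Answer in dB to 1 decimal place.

Equivalent absorption area: A_before = 90.2*0.18 + 14.5*0.04 + 11.7*0.15 + 90.2*0.02 + 91.6*0.51 = 67.091 m².
Treatment contributes 66.4·0.76 = 50.464 sabins.
A_after = 67.091 + 50.464 = 117.555 sabins.
Reduction = 10 log₁₀(A_after/A_before) = 10 log₁₀(1.7522) = 2.4 dB.

2.4 dB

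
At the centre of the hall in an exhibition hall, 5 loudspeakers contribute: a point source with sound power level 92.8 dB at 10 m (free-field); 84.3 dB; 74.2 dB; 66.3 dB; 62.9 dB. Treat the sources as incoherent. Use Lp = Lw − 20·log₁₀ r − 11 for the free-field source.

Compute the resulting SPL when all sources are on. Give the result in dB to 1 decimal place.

Source at 10 m: Lp = 92.8 − 20·log₁₀(10) − 11 = 61.8 dB.
Converting to relative power and adding: 10^(61.8/10) + 10^(84.3/10) + 10^(74.2/10) + 10^(66.3/10) + 10^(62.9/10) = 3.032e+08.
Combined level = 10 log₁₀(3.032e+08) = 84.8 dB.

84.8 dB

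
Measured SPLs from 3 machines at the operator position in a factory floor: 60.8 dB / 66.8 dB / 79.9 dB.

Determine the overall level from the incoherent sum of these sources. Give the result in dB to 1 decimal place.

Sum in the linear (power) domain: Σ 10^(Lᵢ/10) = 10^(60.8/10) + 10^(66.8/10) + 10^(79.9/10) = 1.037e+08.
Back to dB: 10·log₁₀ Σ = 80.2 dB.

80.2 dB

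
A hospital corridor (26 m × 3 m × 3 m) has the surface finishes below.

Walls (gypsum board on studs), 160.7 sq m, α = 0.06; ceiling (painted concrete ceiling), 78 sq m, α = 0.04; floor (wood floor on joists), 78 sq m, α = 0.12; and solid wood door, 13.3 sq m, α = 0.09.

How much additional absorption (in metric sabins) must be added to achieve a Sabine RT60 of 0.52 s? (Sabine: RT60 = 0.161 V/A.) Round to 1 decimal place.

A₁ = Σ Sᵢαᵢ = 160.7×0.06 + 78×0.04 + 78×0.12 + 13.3×0.09 = 23.319 sabins.
V = 234 m³. Required absorption A₂ = 0.161 × 234 / 0.52 = 72.450 sabins.
Additional absorption ΔA = 72.450 − 23.319 = 49.1 sabins.

49.1 sabins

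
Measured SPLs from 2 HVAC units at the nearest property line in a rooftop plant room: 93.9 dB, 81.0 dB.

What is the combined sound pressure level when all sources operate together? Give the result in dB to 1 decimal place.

94.1 dB

Sum in the linear (power) domain: Σ 10^(Lᵢ/10) = 10^(93.9/10) + 10^(81.0/10) = 2.581e+09.
Back to dB: 10·log₁₀ Σ = 94.1 dB.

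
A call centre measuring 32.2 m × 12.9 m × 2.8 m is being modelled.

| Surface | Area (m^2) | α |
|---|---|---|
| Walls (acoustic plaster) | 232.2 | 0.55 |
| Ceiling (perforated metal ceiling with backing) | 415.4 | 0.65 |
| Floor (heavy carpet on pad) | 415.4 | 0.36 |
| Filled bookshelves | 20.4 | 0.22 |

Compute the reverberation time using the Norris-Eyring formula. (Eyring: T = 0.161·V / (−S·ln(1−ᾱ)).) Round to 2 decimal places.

Total surface area S = 232.2 + 415.4 + 415.4 + 20.4 = 1083.4 m^2.
Absorption A = 232.2×0.55 + 415.4×0.65 + 415.4×0.36 + 20.4×0.22 = 551.752 sabins.
Mean coefficient ᾱ = A/S = 0.5093.
Eyring denominator: −S ln(1−ᾱ) = 771.297.
V = 32.2 × 12.9 × 2.8 = 1163.064 m³.
RT60 = 0.161 × 1163.064 / 771.297 = 0.24 s.

0.24 s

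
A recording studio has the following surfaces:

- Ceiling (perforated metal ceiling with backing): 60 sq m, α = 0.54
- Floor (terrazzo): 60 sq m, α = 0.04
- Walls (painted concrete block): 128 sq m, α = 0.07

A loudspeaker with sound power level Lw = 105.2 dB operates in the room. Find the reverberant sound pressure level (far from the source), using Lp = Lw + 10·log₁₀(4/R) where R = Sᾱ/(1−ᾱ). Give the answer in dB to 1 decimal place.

Σ(Sᵢαᵢ) = 60·0.54 + 60·0.04 + 128·0.07 = 43.760; total area S = 248.0 sq m.
ᾱ = 43.760/248.0 = 0.1765; R = Sᾱ/(1−ᾱ) = 43.760/(1−0.1765) = 53.139 sq m.
Lp = 105.2 + 10·log₁₀(4/53.139) = 105.2 + (-11.23) = 94.0 dB.

94.0 dB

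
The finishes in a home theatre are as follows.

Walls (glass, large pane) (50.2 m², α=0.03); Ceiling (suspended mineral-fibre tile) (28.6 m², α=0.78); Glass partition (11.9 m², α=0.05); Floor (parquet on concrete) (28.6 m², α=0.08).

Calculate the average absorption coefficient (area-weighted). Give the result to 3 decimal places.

0.224

S = Σ Sᵢ = 50.2 + 28.6 + 11.9 + 28.6 = 119.3 m².
Weighted sum Σ Sα = 26.697.
ᾱ = A/S = 0.224.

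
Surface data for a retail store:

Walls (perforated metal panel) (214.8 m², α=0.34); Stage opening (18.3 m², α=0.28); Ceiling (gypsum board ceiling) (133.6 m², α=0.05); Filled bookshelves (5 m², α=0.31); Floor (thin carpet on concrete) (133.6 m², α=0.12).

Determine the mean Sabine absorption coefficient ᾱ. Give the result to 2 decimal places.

S = Σ Sᵢ = 214.8 + 18.3 + 133.6 + 5 + 133.6 = 505.3 m².
A = 214.8·0.34 + 18.3·0.28 + 133.6·0.05 + 5·0.31 + 133.6·0.12 = 102.418 sabins.
ᾱ = A/S = 0.20.

0.20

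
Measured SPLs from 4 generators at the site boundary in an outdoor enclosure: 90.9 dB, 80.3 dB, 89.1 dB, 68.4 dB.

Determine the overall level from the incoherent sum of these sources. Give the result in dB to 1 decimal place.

Converting to relative power and adding: 10^(90.9/10) + 10^(80.3/10) + 10^(89.1/10) + 10^(68.4/10) = 2.157e+09.
L_total = 10·log₁₀(2.157e+09) = 93.3 dB.

93.3 dB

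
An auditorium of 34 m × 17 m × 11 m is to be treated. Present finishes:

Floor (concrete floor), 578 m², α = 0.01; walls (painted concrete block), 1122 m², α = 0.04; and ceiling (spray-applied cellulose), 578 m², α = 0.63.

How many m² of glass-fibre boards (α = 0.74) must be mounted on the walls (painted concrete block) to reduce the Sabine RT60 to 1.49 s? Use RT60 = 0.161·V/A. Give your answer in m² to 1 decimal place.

Total absorption A₁ = 578*0.01 + 1122*0.04 + 578*0.63
  = 5.780 + 44.880 + 364.140 = 414.800 m² sabins.
V = 6358 m³. Target absorption A₂ = 0.161 × 6358 / 1.49 = 687.005 sabins.
Absorption to add: 687.005 − 414.800 = 272.205 sabins.
Each m² of panel replacing the walls (painted concrete block) adds (0.74 − 0.04) = 0.70 sabins.
Area = ΔA/Δα = 272.205/0.70 = 388.9 m².

388.9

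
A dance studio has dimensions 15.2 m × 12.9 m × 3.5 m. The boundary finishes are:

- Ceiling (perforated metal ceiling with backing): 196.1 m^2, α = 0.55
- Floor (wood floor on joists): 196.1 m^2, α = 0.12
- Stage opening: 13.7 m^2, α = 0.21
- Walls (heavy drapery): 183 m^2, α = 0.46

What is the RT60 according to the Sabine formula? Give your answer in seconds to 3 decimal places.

A = Σ Sᵢαᵢ = 196.1*0.55 + 196.1*0.12 + 13.7*0.21 + 183*0.46 = 218.444 sabins.
Room volume: 686.28 m³.
T = 0.161 V/A = 0.161·686.28/218.444 = 0.506 s.

0.506 s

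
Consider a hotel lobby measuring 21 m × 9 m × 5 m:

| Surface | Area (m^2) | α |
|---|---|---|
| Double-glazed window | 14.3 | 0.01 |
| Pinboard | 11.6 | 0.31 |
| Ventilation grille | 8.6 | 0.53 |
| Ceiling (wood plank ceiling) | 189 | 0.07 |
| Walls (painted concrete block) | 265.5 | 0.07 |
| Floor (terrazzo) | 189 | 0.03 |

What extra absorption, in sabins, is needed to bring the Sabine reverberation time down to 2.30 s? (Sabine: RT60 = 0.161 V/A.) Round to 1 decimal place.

20.4 sabins

Total absorption A₁ = 14.3*0.01 + 11.6*0.31 + 8.6*0.53 + 189*0.07 + 265.5*0.07 + 189*0.03
  = 0.143 + 3.596 + 4.558 + 13.230 + 18.585 + 5.670 = 45.782 m^2 sabins.
For T = 2.30 s, need A₂ = 0.161·V/T = 0.161·945/2.30 = 66.150 sabins.
ΔA = A₂ − A₁ = 66.150 − 45.782 = 20.4 sabins.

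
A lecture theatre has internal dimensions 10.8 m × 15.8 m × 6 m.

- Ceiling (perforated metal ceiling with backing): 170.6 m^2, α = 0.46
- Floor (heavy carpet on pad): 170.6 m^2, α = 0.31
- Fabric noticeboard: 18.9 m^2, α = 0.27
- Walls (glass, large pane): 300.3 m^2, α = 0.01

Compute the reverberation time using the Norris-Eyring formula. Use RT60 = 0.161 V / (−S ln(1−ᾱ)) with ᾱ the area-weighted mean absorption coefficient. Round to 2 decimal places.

Total surface area S = 170.6 + 170.6 + 18.9 + 300.3 = 660.4 m^2.
Absorption A = 170.6·0.46 + 170.6·0.31 + 18.9·0.27 + 300.3·0.01 = 139.468 sabins.
Mean coefficient ᾱ = A/S = 0.2112.
Eyring denominator: −S ln(1−ᾱ) = 156.675.
V = 10.8 × 15.8 × 6 = 1023.84 m³.
T = 0.161·V/[−S·ln(1−ᾱ)] = 0.161·1023.84/156.675 = 1.05 s.

1.05 seconds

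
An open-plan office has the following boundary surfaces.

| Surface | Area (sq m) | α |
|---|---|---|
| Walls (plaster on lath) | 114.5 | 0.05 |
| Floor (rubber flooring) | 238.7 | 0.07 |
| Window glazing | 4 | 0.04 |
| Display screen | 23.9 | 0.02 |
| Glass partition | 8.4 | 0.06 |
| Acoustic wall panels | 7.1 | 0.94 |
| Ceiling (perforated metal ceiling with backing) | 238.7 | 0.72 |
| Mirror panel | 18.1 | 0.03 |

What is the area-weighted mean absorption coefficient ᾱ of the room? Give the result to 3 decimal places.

S = Σ Sᵢ = 114.5 + 238.7 + 4 + 23.9 + 8.4 + 7.1 + 238.7 + 18.1 = 653.4 sq m.
Σ(Sᵢαᵢ) = 114.5·0.05 + 238.7·0.07 + 4·0.04 + 23.9·0.02 + 8.4·0.06 + 7.1·0.94 + 238.7·0.72 + 18.1·0.03 = 202.657.
ᾱ = 202.657 / 653.4 = 0.310.

0.310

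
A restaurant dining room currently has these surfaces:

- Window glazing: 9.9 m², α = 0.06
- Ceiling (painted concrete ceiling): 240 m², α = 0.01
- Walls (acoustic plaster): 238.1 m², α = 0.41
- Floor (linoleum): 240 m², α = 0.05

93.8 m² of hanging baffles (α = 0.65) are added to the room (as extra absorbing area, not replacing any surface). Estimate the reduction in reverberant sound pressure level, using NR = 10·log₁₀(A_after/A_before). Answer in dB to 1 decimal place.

Equivalent absorption area: A_before = 9.9×0.06 + 240×0.01 + 238.1×0.41 + 240×0.05 = 112.615 m².
Treatment contributes 93.8·0.65 = 60.970 sabins.
New total A_after = 173.585 sabins.
Reduction = 10 log₁₀(A_after/A_before) = 10 log₁₀(1.5414) = 1.9 dB.

1.9 dB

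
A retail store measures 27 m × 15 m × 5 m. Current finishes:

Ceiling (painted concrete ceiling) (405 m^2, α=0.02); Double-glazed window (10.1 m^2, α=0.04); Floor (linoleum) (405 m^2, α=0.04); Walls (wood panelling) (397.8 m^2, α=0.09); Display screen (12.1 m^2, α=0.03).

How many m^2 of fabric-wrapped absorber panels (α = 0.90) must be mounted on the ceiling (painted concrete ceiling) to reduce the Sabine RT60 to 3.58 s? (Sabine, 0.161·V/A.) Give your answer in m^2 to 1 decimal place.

Total absorption A₁ = 405·0.02 + 10.1·0.04 + 405·0.04 + 397.8·0.09 + 12.1·0.03
  = 8.100 + 0.404 + 16.200 + 35.802 + 0.363 = 60.869 m^2 sabins.
Required A₂ = 0.161·2025/3.58 = 91.068 sabins.
Absorption to add: 91.068 − 60.869 = 30.199 sabins.
Each m^2 of panel replacing the ceiling (painted concrete ceiling) adds (0.90 − 0.02) = 0.88 sabins.
Area = ΔA/Δα = 30.199/0.88 = 34.3 m^2.

34.3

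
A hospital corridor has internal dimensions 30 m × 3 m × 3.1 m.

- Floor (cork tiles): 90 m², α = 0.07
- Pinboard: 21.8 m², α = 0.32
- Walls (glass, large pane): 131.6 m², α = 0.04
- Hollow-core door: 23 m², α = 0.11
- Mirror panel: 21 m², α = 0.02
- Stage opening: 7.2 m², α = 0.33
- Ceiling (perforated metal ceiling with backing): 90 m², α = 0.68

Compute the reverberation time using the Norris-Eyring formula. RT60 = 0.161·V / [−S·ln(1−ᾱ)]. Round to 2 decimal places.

S = Σ Sᵢ = 384.6 m².
Absorption A = 90·0.07 + 21.8·0.32 + 131.6·0.04 + 23·0.11 + 21·0.02 + 7.2·0.33 + 90·0.68 = 85.066 sabins.
Mean coefficient ᾱ = A/S = 0.2212.
−S·ln(1−ᾱ) = −384.6 × ln(1 − 0.2212) = 96.150.
V = 30 × 3 × 3.1 = 279 m³.
T = 0.161·V/[−S·ln(1−ᾱ)] = 0.161·279/96.150 = 0.47 s.

0.47 s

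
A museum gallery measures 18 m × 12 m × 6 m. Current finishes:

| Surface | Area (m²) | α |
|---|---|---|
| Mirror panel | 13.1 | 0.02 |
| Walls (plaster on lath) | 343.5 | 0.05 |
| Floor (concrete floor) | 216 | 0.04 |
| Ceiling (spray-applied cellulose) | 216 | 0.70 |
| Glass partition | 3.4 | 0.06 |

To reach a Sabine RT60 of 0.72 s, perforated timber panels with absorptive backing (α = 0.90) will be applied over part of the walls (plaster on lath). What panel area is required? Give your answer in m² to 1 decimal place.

Equivalent absorption area: A₁ = 13.1*0.02 + 343.5*0.05 + 216*0.04 + 216*0.70 + 3.4*0.06 = 177.481 m².
Required A₂ = 0.161·1296/0.72 = 289.800 sabins.
ΔA needed = 289.800 − 177.481 = 112.319 sabins.
Each m² of panel replacing the walls (plaster on lath) adds (0.90 − 0.05) = 0.85 sabins.
Panel area = 112.319 / 0.85 = 132.1 m².

132.1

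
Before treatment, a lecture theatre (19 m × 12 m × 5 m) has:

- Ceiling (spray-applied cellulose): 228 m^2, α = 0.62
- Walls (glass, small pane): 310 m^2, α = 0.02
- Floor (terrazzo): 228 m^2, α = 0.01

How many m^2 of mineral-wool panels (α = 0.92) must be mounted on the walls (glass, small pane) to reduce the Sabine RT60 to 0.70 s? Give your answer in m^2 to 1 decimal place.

124.8

Summing Sᵢαᵢ: 141.360 + 6.200 + 2.280 → A₁ = 149.840 sabins.
V = 1140 m³. Target absorption A₂ = 0.161 × 1140 / 0.70 = 262.200 sabins.
Absorption to add: 262.200 − 149.840 = 112.360 sabins.
Each m^2 of panel replacing the walls (glass, small pane) adds (0.92 − 0.02) = 0.90 sabins.
Area = ΔA/Δα = 112.360/0.90 = 124.8 m^2.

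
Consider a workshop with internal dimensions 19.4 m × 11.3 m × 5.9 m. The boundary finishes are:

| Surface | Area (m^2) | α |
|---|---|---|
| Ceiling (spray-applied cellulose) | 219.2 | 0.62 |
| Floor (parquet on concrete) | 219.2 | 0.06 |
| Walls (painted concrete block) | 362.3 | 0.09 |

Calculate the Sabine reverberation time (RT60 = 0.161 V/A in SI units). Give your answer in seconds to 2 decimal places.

Total absorption A = 219.2*0.62 + 219.2*0.06 + 362.3*0.09
  = 135.904 + 13.152 + 32.607 = 181.663 m^2 sabins.
Volume V = 19.4 × 11.3 × 5.9 = 1293.398 m³.
RT60 = 0.161 · V / A = 0.161 × 1293.398 / 181.663 = 1.15 s.

1.15 sec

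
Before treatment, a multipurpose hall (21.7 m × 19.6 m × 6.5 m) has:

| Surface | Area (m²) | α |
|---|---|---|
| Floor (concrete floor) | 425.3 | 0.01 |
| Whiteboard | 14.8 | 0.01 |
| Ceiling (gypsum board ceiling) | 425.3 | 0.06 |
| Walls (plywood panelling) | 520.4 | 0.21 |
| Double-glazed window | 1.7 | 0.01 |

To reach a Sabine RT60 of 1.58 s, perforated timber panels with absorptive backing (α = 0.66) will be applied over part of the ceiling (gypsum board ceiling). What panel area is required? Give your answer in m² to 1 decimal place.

A₁ = Σ Sᵢαᵢ = 425.3×0.01 + 14.8×0.01 + 425.3×0.06 + 520.4×0.21 + 1.7×0.01 = 139.220 sabins.
Required A₂ = 0.161·2764.58/1.58 = 281.707 sabins.
Absorption to add: 281.707 − 139.220 = 142.487 sabins.
Net gain per m²: Δα = 0.66 − 0.06 = 0.60.
Area = ΔA/Δα = 142.487/0.60 = 237.5 m².

237.5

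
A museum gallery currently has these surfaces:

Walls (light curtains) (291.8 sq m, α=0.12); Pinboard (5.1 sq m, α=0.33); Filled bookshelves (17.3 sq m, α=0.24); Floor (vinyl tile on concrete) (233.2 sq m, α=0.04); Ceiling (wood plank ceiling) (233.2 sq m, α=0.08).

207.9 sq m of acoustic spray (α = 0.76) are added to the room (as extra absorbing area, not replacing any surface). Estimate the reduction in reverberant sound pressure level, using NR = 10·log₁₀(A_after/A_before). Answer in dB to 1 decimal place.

5.2 dB

Summing Sᵢαᵢ: 35.016 + 1.683 + 4.152 + 9.328 + 18.656 → A_before = 68.835 sabins.
Treatment contributes 207.9·0.76 = 158.004 sabins.
A_after = 68.835 + 158.004 = 226.839 sabins.
NR = 10·log₁₀(226.839/68.835) = 5.2 dB.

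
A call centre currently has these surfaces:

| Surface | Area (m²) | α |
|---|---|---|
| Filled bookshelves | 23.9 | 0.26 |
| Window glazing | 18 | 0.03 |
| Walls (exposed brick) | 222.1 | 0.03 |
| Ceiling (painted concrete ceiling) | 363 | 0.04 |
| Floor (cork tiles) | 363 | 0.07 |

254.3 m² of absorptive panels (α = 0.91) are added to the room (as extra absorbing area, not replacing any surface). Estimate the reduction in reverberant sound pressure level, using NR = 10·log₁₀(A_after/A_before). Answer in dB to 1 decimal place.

Total absorption A_before = 23.9·0.26 + 18·0.03 + 222.1·0.03 + 363·0.04 + 363·0.07
  = 6.214 + 0.540 + 6.663 + 14.520 + 25.410 = 53.347 m² sabins.
Treatment contributes 254.3·0.91 = 231.413 sabins.
A_after = 53.347 + 231.413 = 284.760 sabins.
Reduction = 10 log₁₀(A_after/A_before) = 10 log₁₀(5.3379) = 7.3 dB.

7.3 dB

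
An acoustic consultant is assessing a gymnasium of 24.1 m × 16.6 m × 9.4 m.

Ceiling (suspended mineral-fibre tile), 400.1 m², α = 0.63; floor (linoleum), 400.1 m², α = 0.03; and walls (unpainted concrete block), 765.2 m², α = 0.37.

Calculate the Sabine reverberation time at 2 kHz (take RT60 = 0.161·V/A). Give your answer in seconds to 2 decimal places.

Equivalent absorption area: A = 400.1×0.63 + 400.1×0.03 + 765.2×0.37 = 547.190 m².
V = 24.1·16.6·9.4 = 3760.564 m³.
RT60 = 0.161 · V / A = 0.161 × 3760.564 / 547.190 = 1.11 s.

1.11 seconds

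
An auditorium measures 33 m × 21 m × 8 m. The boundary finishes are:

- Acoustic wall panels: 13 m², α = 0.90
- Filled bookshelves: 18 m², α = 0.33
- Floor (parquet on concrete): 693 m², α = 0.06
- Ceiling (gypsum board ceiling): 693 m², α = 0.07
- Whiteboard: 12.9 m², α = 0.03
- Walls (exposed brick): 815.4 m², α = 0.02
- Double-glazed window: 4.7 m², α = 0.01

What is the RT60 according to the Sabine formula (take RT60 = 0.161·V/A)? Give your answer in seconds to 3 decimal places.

Total absorption A = 13·0.90 + 18·0.33 + 693·0.06 + 693·0.07 + 12.9·0.03 + 815.4·0.02 + 4.7·0.01
  = 11.700 + 5.940 + 41.580 + 48.510 + 0.387 + 16.308 + 0.047 = 124.472 m² sabins.
Room volume: 5544 m³.
Sabine: RT60 = 0.161 × 5544 / 124.472 = 7.171 s.

7.171 s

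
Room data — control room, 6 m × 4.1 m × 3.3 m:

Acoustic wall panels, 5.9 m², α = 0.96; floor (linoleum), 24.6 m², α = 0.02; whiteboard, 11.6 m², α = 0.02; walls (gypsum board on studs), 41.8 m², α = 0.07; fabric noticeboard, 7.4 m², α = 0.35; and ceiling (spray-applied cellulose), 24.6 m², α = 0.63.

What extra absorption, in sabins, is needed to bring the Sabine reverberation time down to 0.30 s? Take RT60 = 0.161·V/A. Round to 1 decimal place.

Total absorption A₁ = 5.9·0.96 + 24.6·0.02 + 11.6·0.02 + 41.8·0.07 + 7.4·0.35 + 24.6·0.63
  = 5.664 + 0.492 + 0.232 + 2.926 + 2.590 + 15.498 = 27.402 m² sabins.
V = 81.18 m³. Required absorption A₂ = 0.161 × 81.18 / 0.30 = 43.567 sabins.
Additional absorption ΔA = 43.567 − 27.402 = 16.2 sabins.

16.2 sabins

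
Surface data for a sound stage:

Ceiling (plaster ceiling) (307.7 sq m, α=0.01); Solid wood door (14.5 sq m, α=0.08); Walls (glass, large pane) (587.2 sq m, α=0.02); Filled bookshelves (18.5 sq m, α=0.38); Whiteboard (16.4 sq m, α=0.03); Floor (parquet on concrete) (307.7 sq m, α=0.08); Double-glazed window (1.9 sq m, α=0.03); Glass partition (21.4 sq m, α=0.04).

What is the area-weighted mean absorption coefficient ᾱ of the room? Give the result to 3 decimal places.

S = Σ Sᵢ = 307.7 + 14.5 + 587.2 + 18.5 + 16.4 + 307.7 + 1.9 + 21.4 = 1275.3 sq m.
Σ(Sᵢαᵢ) = 307.7·0.01 + 14.5·0.08 + 587.2·0.02 + 18.5·0.38 + 16.4·0.03 + 307.7·0.08 + 1.9·0.03 + 21.4·0.04 = 49.032.
ᾱ = 49.032 / 1275.3 = 0.038.

0.038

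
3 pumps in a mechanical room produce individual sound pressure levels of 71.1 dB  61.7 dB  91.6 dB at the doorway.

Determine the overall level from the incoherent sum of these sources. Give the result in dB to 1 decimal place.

Σ 10^(Lᵢ/10) = 1.46e+09.
Combined level = 10 log₁₀(1.46e+09) = 91.6 dB.

91.6 dB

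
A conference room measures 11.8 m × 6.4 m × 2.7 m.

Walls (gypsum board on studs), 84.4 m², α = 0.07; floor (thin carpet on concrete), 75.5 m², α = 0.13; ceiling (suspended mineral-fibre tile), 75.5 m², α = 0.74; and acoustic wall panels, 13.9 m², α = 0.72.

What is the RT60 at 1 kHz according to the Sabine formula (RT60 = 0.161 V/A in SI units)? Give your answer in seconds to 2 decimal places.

0.40 seconds

Summing Sᵢαᵢ: 5.908 + 9.815 + 55.870 + 10.008 → A = 81.601 sabins.
Room volume: 203.904 m³.
RT60 = 0.161 · V / A = 0.161 × 203.904 / 81.601 = 0.40 s.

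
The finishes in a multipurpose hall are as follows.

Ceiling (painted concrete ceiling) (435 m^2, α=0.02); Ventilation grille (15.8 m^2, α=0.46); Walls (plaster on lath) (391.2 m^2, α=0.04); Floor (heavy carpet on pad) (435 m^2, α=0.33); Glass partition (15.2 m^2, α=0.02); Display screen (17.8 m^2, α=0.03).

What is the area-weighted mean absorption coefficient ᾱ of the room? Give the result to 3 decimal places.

0.134

S = Σ Sᵢ = 435 + 15.8 + 391.2 + 435 + 15.2 + 17.8 = 1310.0 m^2.
Weighted sum Σ Sα = 176.004.
ᾱ = 176.004 / 1310.0 = 0.134.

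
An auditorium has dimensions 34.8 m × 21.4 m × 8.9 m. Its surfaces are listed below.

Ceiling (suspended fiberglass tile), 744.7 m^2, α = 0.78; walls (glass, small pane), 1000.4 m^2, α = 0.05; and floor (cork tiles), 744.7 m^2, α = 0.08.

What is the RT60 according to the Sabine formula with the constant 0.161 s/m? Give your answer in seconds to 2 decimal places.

Summing Sᵢαᵢ: 580.866 + 50.020 + 59.576 → A = 690.462 sabins.
Volume V = 34.8 × 21.4 × 8.9 = 6628.008 m³.
T = 0.161 V/A = 0.161·6628.008/690.462 = 1.55 s.

1.55 sec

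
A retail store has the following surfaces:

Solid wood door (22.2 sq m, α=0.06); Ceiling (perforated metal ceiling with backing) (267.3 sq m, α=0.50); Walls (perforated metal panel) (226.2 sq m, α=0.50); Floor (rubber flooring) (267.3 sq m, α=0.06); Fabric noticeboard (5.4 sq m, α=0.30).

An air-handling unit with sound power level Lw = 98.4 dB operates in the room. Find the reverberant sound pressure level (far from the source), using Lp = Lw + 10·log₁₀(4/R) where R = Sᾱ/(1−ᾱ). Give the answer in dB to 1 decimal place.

78.4 dB

Σ(Sᵢαᵢ) = 22.2×0.06 + 267.3×0.50 + 226.2×0.50 + 267.3×0.06 + 5.4×0.30 = 265.740; total area S = 788.4 sq m.
ᾱ = 265.740/788.4 = 0.3371; R = Sᾱ/(1−ᾱ) = 265.740/(1−0.3371) = 400.875 sq m.
Lp = Lw + 10 log₁₀(4/R) = 98.4 -20.01 = 78.4 dB.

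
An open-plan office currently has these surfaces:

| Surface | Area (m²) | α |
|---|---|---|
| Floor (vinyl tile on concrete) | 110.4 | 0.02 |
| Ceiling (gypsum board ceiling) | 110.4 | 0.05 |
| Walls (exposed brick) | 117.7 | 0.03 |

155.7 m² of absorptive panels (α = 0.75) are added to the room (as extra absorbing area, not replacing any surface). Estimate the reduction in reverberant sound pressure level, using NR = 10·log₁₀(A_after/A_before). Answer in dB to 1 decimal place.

10.6 dB

Total absorption A_before = 110.4·0.02 + 110.4·0.05 + 117.7·0.03
  = 2.208 + 5.520 + 3.531 = 11.259 m² sabins.
Added absorption = 155.7 × 0.75 = 116.775 sabins.
A_after = 11.259 + 116.775 = 128.034 sabins.
Reduction = 10 log₁₀(A_after/A_before) = 10 log₁₀(11.3717) = 10.6 dB.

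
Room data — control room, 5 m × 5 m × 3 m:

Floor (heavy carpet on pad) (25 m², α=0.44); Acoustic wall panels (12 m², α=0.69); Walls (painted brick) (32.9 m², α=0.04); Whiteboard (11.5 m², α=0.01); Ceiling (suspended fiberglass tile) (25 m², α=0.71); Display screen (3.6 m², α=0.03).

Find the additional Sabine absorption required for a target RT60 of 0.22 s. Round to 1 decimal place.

Summing Sᵢαᵢ: 11.000 + 8.280 + 1.316 + 0.115 + 17.750 + 0.108 → A₁ = 38.569 sabins.
Target A₂ = 0.161·75/0.22 = 54.886 sabins (V = 75 m³).
Additional absorption ΔA = 54.886 − 38.569 = 16.3 sabins.

16.3 sabins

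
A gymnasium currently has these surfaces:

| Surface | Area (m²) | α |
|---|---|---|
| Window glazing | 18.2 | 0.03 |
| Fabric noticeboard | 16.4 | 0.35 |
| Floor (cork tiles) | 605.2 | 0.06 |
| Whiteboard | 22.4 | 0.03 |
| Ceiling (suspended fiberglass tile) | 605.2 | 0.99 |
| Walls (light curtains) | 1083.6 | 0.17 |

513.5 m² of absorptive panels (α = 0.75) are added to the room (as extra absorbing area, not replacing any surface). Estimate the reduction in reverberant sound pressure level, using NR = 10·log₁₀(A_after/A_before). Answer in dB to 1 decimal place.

1.7 dB

Total absorption A_before = 18.2×0.03 + 16.4×0.35 + 605.2×0.06 + 22.4×0.03 + 605.2×0.99 + 1083.6×0.17
  = 0.546 + 5.740 + 36.312 + 0.672 + 599.148 + 184.212 = 826.630 m² sabins.
Added absorption = 513.5 × 0.75 = 385.125 sabins.
A_after = 826.630 + 385.125 = 1211.755 sabins.
NR = 10·log₁₀(1211.755/826.630) = 1.7 dB.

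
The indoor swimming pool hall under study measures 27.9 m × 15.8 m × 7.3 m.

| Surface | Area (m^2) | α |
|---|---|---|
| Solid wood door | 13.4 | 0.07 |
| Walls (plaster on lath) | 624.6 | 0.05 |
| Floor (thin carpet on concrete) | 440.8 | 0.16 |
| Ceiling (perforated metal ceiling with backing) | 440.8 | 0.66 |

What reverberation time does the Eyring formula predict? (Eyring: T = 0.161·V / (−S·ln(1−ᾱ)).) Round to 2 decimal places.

S = Σ Sᵢ = 1519.6 m^2.
Absorption A = 13.4×0.07 + 624.6×0.05 + 440.8×0.16 + 440.8×0.66 = 393.624 sabins.
ᾱ = 393.624 / 1519.6 = 0.2590.
−S·ln(1−ᾱ) = −1519.6 × ln(1 − 0.2590) = 455.507.
V = 27.9 × 15.8 × 7.3 = 3217.986 m³.
RT60 = 0.161 × 3217.986 / 455.507 = 1.14 s.

1.14 seconds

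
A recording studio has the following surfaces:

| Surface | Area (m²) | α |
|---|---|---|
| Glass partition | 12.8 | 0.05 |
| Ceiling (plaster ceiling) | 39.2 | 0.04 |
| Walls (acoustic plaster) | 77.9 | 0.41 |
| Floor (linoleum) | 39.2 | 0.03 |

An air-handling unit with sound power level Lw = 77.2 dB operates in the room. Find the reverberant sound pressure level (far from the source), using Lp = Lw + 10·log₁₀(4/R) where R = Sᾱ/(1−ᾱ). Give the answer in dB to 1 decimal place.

66.7 dB

Σ(Sᵢαᵢ) = 12.8·0.05 + 39.2·0.04 + 77.9·0.41 + 39.2·0.03 = 35.323; total area S = 169.1 m².
ᾱ = 35.323/169.1 = 0.2089; R = Sᾱ/(1−ᾱ) = 35.323/(1−0.2089) = 44.650 m².
Lp = 77.2 + 10·log₁₀(4/44.650) = 77.2 + (-10.48) = 66.7 dB.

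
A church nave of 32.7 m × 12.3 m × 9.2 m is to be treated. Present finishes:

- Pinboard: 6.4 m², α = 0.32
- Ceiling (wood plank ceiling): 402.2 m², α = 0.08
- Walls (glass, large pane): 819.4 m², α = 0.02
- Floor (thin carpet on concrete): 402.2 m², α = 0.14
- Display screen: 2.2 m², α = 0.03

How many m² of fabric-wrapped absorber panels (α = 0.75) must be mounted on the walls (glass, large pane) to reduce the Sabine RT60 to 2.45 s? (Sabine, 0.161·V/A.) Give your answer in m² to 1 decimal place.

186.5

Summing Sᵢαᵢ: 2.048 + 32.176 + 16.388 + 56.308 + 0.066 → A₁ = 106.986 sabins.
V = 3700.332 m³. Target absorption A₂ = 0.161 × 3700.332 / 2.45 = 243.165 sabins.
Absorption to add: 243.165 − 106.986 = 136.179 sabins.
Each m² of panel replacing the walls (glass, large pane) adds (0.75 − 0.02) = 0.73 sabins.
Area = ΔA/Δα = 136.179/0.73 = 186.5 m².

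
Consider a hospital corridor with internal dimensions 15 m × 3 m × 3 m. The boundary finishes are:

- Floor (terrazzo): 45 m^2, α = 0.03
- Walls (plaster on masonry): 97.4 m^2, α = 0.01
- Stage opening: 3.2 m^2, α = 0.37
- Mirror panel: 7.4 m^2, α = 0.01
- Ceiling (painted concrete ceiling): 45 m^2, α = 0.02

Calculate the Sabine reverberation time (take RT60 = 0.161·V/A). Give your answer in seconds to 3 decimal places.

4.849 seconds

A = Σ Sᵢαᵢ = 45*0.03 + 97.4*0.01 + 3.2*0.37 + 7.4*0.01 + 45*0.02 = 4.482 sabins.
V = 15·3·3 = 135 m³.
Sabine: RT60 = 0.161 × 135 / 4.482 = 4.849 s.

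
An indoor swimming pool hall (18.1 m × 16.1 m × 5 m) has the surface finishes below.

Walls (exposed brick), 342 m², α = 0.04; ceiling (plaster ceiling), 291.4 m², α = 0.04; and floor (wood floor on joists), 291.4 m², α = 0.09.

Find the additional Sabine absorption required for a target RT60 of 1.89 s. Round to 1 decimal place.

A₁ = Σ Sᵢαᵢ = 342·0.04 + 291.4·0.04 + 291.4·0.09 = 51.562 sabins.
For T = 1.89 s, need A₂ = 0.161·V/T = 0.161·1457.05/1.89 = 124.119 sabins.
ΔA = A₂ − A₁ = 124.119 − 51.562 = 72.6 sabins.

72.6 sabins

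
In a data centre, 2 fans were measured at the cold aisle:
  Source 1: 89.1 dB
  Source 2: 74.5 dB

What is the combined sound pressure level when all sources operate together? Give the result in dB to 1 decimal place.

Sum in the linear (power) domain: Σ 10^(Lᵢ/10) = 10^(89.1/10) + 10^(74.5/10) = 8.41e+08.
Back to dB: 10·log₁₀ Σ = 89.2 dB.

89.2 dB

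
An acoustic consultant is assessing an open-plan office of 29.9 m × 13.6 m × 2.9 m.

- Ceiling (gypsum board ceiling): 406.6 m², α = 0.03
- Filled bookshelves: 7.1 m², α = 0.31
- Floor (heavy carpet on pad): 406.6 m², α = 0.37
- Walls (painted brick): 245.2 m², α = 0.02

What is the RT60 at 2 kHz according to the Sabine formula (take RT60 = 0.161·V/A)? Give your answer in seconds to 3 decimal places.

1.119 sec

Equivalent absorption area: A = 406.6×0.03 + 7.1×0.31 + 406.6×0.37 + 245.2×0.02 = 169.745 m².
Volume V = 29.9 × 13.6 × 2.9 = 1179.256 m³.
RT60 = 0.161 · V / A = 0.161 × 1179.256 / 169.745 = 1.119 s.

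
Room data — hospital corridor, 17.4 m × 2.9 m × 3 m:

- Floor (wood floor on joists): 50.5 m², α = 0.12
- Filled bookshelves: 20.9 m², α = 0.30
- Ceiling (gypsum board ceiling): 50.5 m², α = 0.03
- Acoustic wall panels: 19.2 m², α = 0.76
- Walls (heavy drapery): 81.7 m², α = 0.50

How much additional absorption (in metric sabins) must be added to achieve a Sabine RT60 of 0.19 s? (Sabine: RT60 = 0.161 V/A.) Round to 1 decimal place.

Total absorption A₁ = 50.5·0.12 + 20.9·0.30 + 50.5·0.03 + 19.2·0.76 + 81.7·0.50
  = 6.060 + 6.270 + 1.515 + 14.592 + 40.850 = 69.287 m² sabins.
For T = 0.19 s, need A₂ = 0.161·V/T = 0.161·151.38/0.19 = 128.275 sabins.
Additional absorption ΔA = 128.275 − 69.287 = 59.0 sabins.

59.0 sabins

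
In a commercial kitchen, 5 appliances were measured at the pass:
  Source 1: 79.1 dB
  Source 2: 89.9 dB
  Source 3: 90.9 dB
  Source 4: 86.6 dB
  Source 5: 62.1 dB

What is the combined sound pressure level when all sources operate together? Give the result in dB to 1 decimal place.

Sum in the linear (power) domain: Σ 10^(Lᵢ/10) = 10^(79.1/10) + 10^(89.9/10) + 10^(90.9/10) + 10^(86.6/10) + 10^(62.1/10) = 2.747e+09.
Combined level = 10 log₁₀(2.747e+09) = 94.4 dB.

94.4 dB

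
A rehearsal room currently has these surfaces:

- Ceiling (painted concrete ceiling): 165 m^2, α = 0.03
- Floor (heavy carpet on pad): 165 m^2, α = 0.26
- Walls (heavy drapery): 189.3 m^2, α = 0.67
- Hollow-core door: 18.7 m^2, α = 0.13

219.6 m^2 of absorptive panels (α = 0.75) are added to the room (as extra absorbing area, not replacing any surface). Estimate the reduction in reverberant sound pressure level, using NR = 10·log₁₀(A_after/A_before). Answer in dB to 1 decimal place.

Total absorption A_before = 165*0.03 + 165*0.26 + 189.3*0.67 + 18.7*0.13
  = 4.950 + 42.900 + 126.831 + 2.431 = 177.112 m^2 sabins.
Treatment contributes 219.6·0.75 = 164.700 sabins.
New total A_after = 341.812 sabins.
NR = 10·log₁₀(341.812/177.112) = 2.9 dB.

2.9 dB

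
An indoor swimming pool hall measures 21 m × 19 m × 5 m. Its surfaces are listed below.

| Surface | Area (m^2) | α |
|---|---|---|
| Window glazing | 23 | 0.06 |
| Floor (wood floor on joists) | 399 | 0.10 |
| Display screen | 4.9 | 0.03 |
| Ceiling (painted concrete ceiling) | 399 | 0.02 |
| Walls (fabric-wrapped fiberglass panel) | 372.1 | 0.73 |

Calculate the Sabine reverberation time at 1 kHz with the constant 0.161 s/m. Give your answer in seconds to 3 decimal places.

1.000 seconds

Total absorption A = 23×0.06 + 399×0.10 + 4.9×0.03 + 399×0.02 + 372.1×0.73
  = 1.380 + 39.900 + 0.147 + 7.980 + 271.633 = 321.040 m^2 sabins.
Volume V = 21 × 19 × 5 = 1995 m³.
Sabine: RT60 = 0.161 × 1995 / 321.040 = 1.000 s.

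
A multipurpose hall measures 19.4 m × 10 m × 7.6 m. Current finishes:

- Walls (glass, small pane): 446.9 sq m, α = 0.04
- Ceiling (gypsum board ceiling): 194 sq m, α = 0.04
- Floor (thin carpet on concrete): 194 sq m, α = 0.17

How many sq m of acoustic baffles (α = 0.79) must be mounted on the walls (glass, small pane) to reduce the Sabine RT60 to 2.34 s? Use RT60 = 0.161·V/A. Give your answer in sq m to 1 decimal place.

Summing Sᵢαᵢ: 17.876 + 7.760 + 32.980 → A₁ = 58.616 sabins.
V = 1474.4 m³. Target absorption A₂ = 0.161 × 1474.4 / 2.34 = 101.444 sabins.
ΔA needed = 101.444 − 58.616 = 42.828 sabins.
Net gain per sq m: Δα = 0.79 − 0.04 = 0.75.
Panel area = 42.828 / 0.75 = 57.1 sq m.

57.1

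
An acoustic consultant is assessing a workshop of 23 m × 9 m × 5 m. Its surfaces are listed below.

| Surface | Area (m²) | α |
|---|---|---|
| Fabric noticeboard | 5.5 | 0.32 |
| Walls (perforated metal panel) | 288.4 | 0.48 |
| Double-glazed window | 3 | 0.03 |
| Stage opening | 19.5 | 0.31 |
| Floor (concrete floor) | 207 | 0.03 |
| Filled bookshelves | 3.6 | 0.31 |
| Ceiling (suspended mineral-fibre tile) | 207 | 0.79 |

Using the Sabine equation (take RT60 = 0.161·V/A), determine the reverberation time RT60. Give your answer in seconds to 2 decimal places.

Total absorption A = 5.5×0.32 + 288.4×0.48 + 3×0.03 + 19.5×0.31 + 207×0.03 + 3.6×0.31 + 207×0.79
  = 1.760 + 138.432 + 0.090 + 6.045 + 6.210 + 1.116 + 163.530 = 317.183 m² sabins.
Room volume: 1035 m³.
T = 0.161 V/A = 0.161·1035/317.183 = 0.53 s.

0.53 s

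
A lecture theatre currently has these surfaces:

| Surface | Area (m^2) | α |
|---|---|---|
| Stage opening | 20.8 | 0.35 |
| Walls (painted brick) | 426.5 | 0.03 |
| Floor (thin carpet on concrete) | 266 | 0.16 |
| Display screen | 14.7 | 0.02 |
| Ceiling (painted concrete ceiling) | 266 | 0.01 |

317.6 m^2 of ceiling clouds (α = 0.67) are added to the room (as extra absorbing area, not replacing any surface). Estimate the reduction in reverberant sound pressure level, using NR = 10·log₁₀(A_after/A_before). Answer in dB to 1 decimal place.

6.3 dB

A_before = Σ Sᵢαᵢ = 20.8×0.35 + 426.5×0.03 + 266×0.16 + 14.7×0.02 + 266×0.01 = 65.589 sabins.
Added absorption = 317.6 × 0.67 = 212.792 sabins.
New total A_after = 278.381 sabins.
NR = 10·log₁₀(278.381/65.589) = 6.3 dB.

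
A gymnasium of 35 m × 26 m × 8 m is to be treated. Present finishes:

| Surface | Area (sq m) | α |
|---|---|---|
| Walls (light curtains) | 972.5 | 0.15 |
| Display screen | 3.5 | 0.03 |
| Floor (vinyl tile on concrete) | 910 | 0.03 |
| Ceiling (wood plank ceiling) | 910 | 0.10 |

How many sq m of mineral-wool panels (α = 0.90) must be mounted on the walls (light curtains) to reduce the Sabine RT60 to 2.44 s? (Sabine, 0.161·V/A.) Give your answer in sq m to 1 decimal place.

A₁ = Σ Sᵢαᵢ = 972.5×0.15 + 3.5×0.03 + 910×0.03 + 910×0.10 = 264.280 sabins.
Required A₂ = 0.161·7280/2.44 = 480.361 sabins.
Absorption to add: 480.361 − 264.280 = 216.081 sabins.
Net gain per sq m: Δα = 0.90 − 0.15 = 0.75.
Panel area = 216.081 / 0.75 = 288.1 sq m.

288.1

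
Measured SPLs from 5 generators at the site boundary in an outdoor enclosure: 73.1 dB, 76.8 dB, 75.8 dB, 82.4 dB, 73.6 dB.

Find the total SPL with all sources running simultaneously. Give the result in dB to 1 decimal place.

Sum in the linear (power) domain: Σ 10^(Lᵢ/10) = 10^(73.1/10) + 10^(76.8/10) + 10^(75.8/10) + 10^(82.4/10) + 10^(73.6/10) = 3.03e+08.
L_total = 10·log₁₀(3.03e+08) = 84.8 dB.

84.8 dB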